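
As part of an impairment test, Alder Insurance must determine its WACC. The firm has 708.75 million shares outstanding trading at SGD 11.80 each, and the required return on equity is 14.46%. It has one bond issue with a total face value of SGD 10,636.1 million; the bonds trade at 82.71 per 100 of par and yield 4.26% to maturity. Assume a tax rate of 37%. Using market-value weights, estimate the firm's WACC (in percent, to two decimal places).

8.42%

Market value of equity E = 11.8 × 708.75m = 8363.25m. Market value of debt D = 10636.1m × 82.71/100 = 8797.11831m.
Total capital V = 8363.25 + 8797.11831 = 17160.36831.
Equity: weight = 8363.25/17160.36831 = 0.4874; cost = 14.46%.
Bonds outstanding: weight = 8797.11831/17160.36831 = 0.5126; after-tax cost = 4.26% × (1 − 37%) = 2.6838%.
WACC = 0.4874 × 14.4600% + 0.5126 × 2.6838% = 8.4230%.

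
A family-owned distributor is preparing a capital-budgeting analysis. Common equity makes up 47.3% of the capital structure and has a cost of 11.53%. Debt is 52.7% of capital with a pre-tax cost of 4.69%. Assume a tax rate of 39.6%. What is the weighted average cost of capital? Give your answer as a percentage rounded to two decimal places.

6.95%

After-tax cost of debt = 4.69% × (1 − 39.6%) = 2.8328%.
WACC = 0.473 × 11.5300% + 0.527 × 2.8328% = 6.9466%.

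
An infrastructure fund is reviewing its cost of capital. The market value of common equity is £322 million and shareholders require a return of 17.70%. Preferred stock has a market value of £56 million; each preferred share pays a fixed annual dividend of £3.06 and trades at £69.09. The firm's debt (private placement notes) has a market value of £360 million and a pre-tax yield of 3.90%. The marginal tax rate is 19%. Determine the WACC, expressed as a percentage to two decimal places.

9.60%

Cost of preferred: Rp = 3.06 / 69.09 = 4.4290%.
Total capital V = 322 + 56 + 360 = 738.
Equity: weight = 322/738 = 0.4363; cost = 17.7%.
Preferred: weight = 56/738 = 0.0759; cost = 4.429%.
Private placement notes: weight = 360/738 = 0.4878; after-tax cost = 3.9% × (1 − 19%) = 3.1590%.
WACC = 0.4363 × 17.7000% + 0.0759 × 4.4290% + 0.4878 × 3.1590% = 9.5998%.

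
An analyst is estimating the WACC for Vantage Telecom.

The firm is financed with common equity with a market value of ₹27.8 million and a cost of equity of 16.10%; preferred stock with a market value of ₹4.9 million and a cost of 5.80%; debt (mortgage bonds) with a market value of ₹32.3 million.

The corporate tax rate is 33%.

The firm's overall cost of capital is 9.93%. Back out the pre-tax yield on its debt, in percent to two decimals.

Total capital V = 27.8 + 4.9 + 32.3 = 65.
Equity weight = 27.8/65 = 0.4277.
Preferred weight = 4.9/65 = 0.0754.
Mortgage bonds weight = 32.3/65 = 0.4969.
Equity contribution = 0.4277 × 16.1% = 6.8858%.
Preferred contribution = 0.0754 × 5.8% = 0.4372%.
Remaining for debt = 9.93% − 7.3231% = 2.6069%.
Rd × (1 − 33%) × 0.4969 = 2.6069%  ⇒  Rd = 7.8300%.

7.83%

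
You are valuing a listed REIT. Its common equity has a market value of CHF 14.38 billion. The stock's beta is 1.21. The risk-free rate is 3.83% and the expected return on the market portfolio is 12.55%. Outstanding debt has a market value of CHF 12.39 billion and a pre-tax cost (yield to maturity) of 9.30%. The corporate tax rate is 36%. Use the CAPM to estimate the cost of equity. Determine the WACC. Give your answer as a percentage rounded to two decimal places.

Market risk premium = 12.55% − 3.83% = 8.72%.
Cost of equity via CAPM: Re = 3.83% + 1.21 × 8.72% = 14.3812%.
Total capital V = 14.38 + 12.39 = 26.77.
Equity: weight = 14.38/26.77 = 0.5372; cost = 14.3812%.
Debt: weight = 12.39/26.77 = 0.4628; after-tax cost = 9.3% × (1 − 36%) = 5.9520%.
WACC = 0.5372 × 14.3812% + 0.4628 × 5.9520% = 10.4799%.

10.48%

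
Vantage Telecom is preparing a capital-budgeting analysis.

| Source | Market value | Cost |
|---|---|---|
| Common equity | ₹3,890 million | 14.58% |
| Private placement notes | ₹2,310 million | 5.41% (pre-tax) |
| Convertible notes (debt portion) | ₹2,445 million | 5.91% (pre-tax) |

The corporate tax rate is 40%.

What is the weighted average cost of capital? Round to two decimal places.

Total capital V = 3890 + 2310 + 2445 = 8645.
Equity: weight = 3890/8645 = 0.4500; cost = 14.58%.
Private placement notes: weight = 2310/8645 = 0.2672; after-tax cost = 5.41% × (1 − 40%) = 3.2460%.
Convertible notes (debt portion): weight = 2445/8645 = 0.2828; after-tax cost = 5.91% × (1 − 40%) = 3.5460%.
WACC = 0.4500 × 14.5800% + 0.2672 × 3.2460% + 0.2828 × 3.5460% = 8.4308%.

8.43%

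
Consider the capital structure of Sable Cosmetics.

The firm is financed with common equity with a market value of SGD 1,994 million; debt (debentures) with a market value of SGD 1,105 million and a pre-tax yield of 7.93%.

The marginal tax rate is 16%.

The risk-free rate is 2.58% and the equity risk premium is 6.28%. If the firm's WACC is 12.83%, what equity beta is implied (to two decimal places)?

2.18

Total capital V = 1994 + 1105 = 3099.
Equity weight = 1994/3099 = 0.6434.
Debentures weight = 1105/3099 = 0.3566.
Debt contribution = 0.3566 × 7.93% × (1 − 16%) = 2.3752%.
Required equity contribution = 12.83% − 2.3752% = 10.4548%  ⇒  Re = 16.2485%.
CAPM: 16.2485% = 2.58% + β × 6.28%  ⇒  β = 2.1765.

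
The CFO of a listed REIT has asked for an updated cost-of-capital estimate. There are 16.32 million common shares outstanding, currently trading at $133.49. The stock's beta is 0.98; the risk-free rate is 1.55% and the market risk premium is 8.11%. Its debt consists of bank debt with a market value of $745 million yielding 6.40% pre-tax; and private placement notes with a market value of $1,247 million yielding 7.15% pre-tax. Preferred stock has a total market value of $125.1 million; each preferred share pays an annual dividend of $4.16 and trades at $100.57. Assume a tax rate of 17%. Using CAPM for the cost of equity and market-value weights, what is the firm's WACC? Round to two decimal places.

Cost of equity via CAPM: Re = 1.55% + 0.98 × 8.11% = 9.4978%.
Cost of preferred: Rp = 4.16 / 100.57 = 4.1364%.
Market value of equity E = 133.49 × 16.32m = 2178.5568m.
Total capital V = 2178.5568 + 125.1 + 745 + 1247 = 4295.6568.
Equity: weight = 2178.5568/4295.6568 = 0.5072; cost = 9.4978%.
Preferred: weight = 125.1/4295.6568 = 0.0291; cost = 4.1364%.
Bank debt: weight = 745/4295.6568 = 0.1734; after-tax cost = 6.4% × (1 − 17%) = 5.3120%.
Private placement notes: weight = 1247/4295.6568 = 0.2903; after-tax cost = 7.15% × (1 − 17%) = 5.9345%.
WACC = 0.5072 × 9.4978% + 0.0291 × 4.1364% + 0.1734 × 5.3120% + 0.2903 × 5.9345% = 7.5813%.

7.58%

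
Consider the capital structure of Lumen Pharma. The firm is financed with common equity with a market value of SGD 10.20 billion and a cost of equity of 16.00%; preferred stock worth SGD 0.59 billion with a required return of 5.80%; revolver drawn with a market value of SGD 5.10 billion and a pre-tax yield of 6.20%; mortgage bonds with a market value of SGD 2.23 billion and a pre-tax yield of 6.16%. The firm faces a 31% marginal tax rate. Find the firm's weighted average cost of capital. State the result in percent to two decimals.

10.92%

Total capital V = 10.2 + 0.59 + 5.1 + 2.23 = 18.12.
Equity: weight = 10.2/18.12 = 0.5629; cost = 16%.
Preferred: weight = 0.59/18.12 = 0.0326; cost = 5.8%.
Revolver drawn: weight = 5.1/18.12 = 0.2815; after-tax cost = 6.2% × (1 − 31%) = 4.2780%.
Mortgage bonds: weight = 2.23/18.12 = 0.1231; after-tax cost = 6.16% × (1 − 31%) = 4.2504%.
WACC = 0.5629 × 16.0000% + 0.0326 × 5.8000% + 0.2815 × 4.2780% + 0.1231 × 4.2504% = 10.9226%.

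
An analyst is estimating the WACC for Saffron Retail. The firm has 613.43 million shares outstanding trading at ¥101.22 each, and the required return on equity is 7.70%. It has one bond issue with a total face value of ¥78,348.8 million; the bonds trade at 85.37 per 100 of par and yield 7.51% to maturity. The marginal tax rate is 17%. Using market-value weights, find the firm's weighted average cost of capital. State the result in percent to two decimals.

6.94%

Market value of equity E = 101.22 × 613.43m = 62091.3846m. Market value of debt D = 78348.8m × 85.37/100 = 66886.37056m.
Total capital V = 62091.3846 + 66886.37056 = 128977.75516.
Equity: weight = 62091.3846/128977.75516 = 0.4814; cost = 7.7%.
Bonds outstanding: weight = 66886.37056/128977.75516 = 0.5186; after-tax cost = 7.51% × (1 − 17%) = 6.2333%.
WACC = 0.4814 × 7.7000% + 0.5186 × 6.2333% = 6.9394%.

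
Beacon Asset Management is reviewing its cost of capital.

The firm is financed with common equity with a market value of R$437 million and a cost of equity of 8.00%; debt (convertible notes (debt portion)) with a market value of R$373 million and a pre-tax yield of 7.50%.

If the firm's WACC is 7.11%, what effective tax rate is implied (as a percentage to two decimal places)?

Total capital V = 437 + 373 = 810.
Equity weight = 437/810 = 0.5395.
Convertible notes (debt portion) weight = 373/810 = 0.4605.
Equity contribution = 0.5395 × 8% = 4.3160%.
Debt contribution must be 7.11% − 4.3160% = 2.7940%.
0.4605 × 7.5% × (1 − T) = 2.7940%  ⇒  (1 − T) = 0.8090.
T = 19.1028%.

19.10%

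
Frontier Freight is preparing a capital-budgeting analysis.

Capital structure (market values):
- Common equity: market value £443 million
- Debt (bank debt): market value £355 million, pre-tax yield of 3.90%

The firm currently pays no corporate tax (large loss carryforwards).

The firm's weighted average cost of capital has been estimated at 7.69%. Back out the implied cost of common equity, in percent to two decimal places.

10.73%

Total capital V = 443 + 355 = 798.
Equity weight = 443/798 = 0.5551.
Bank debt weight = 355/798 = 0.4449.
Debt contribution = 0.4449 × 3.9% × (1 − 0%) = 1.7350%.
Required equity contribution = 7.69% − 1.7350% = 5.9550%.
Re = 5.9550% / 0.5551 = 10.7271%.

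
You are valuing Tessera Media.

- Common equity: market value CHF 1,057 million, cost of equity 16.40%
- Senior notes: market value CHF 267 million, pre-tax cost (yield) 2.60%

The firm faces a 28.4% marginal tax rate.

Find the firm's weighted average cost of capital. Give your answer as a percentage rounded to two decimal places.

13.47%

Total capital V = 1057 + 267 = 1324.
Equity: weight = 1057/1324 = 0.7983; cost = 16.4%.
Senior notes: weight = 267/1324 = 0.2017; after-tax cost = 2.6% × (1 − 28.4%) = 1.8616%.
WACC = 0.7983 × 16.4000% + 0.2017 × 1.8616% = 13.4682%.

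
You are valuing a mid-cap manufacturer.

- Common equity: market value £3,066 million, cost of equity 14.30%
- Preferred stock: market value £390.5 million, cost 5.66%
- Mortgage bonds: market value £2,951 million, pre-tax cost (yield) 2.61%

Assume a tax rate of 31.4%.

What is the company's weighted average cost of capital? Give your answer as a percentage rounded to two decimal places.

Total capital V = 3066 + 390.5 + 2951 = 6407.5.
Equity: weight = 3066/6407.5 = 0.4785; cost = 14.3%.
Preferred: weight = 390.5/6407.5 = 0.0609; cost = 5.66%.
Mortgage bonds: weight = 2951/6407.5 = 0.4606; after-tax cost = 2.61% × (1 − 31.4%) = 1.7905%.
WACC = 0.4785 × 14.3000% + 0.0609 × 5.6600% + 0.4606 × 1.7905% = 8.0121%.

8.01%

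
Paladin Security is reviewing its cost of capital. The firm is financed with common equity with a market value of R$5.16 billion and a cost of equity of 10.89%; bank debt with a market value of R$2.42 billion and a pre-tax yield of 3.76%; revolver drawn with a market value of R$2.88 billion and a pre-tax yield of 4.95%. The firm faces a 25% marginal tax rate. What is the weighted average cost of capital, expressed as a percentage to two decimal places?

7.05%

Total capital V = 5.16 + 2.42 + 2.88 = 10.46.
Equity: weight = 5.16/10.46 = 0.4933; cost = 10.89%.
Bank debt: weight = 2.42/10.46 = 0.2314; after-tax cost = 3.76% × (1 − 25%) = 2.8200%.
Revolver drawn: weight = 2.88/10.46 = 0.2753; after-tax cost = 4.95% × (1 − 25%) = 3.7125%.
WACC = 0.4933 × 10.8900% + 0.2314 × 2.8200% + 0.2753 × 3.7125% = 7.0467%.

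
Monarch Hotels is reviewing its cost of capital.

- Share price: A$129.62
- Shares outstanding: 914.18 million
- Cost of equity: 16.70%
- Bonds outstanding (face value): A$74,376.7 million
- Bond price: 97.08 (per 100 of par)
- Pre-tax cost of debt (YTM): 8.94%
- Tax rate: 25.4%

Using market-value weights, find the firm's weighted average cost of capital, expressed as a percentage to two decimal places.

12.90%

Market value of equity E = 129.62 × 914.18m = 118496.0116m. Market value of debt D = 74376.7m × 97.08/100 = 72204.90036m.
Total capital V = 118496.0116 + 72204.90036 = 190700.91196.
Equity: weight = 118496.0116/190700.91196 = 0.6214; cost = 16.7%.
Bonds outstanding: weight = 72204.90036/190700.91196 = 0.3786; after-tax cost = 8.94% × (1 − 25.4%) = 6.6692%.
WACC = 0.6214 × 16.7000% + 0.3786 × 6.6692% = 12.9021%.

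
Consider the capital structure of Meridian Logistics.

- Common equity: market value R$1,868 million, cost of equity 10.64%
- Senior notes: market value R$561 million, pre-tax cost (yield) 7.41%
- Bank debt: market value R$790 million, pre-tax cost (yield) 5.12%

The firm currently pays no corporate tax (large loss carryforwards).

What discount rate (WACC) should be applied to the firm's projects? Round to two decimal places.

8.72%

Total capital V = 1868 + 561 + 790 = 3219.
Equity: weight = 1868/3219 = 0.5803; cost = 10.64%.
Senior notes: weight = 561/3219 = 0.1743; after-tax cost = 7.41% × (1 − 0%) = 7.4100%.
Bank debt: weight = 790/3219 = 0.2454; after-tax cost = 5.12% × (1 − 0%) = 5.1200%.
WACC = 0.5803 × 10.6400% + 0.1743 × 7.4100% + 0.2454 × 5.1200% = 8.7224%.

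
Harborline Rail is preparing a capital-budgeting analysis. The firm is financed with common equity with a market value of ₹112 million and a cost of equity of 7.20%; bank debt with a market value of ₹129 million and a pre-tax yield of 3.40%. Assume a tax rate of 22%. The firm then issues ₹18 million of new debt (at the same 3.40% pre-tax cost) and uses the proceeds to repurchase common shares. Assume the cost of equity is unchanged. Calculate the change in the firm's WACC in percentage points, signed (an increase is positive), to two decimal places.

-0.34 pp

Current WACC:
Total capital V = 112 + 129 = 241.
Equity: weight = 112/241 = 0.4647; cost = 7.2%.
Bank debt: weight = 129/241 = 0.5353; after-tax cost = 3.4% × (1 − 22%) = 2.6520%.
WACC = 0.4647 × 7.2000% + 0.5353 × 2.6520% = 4.7656%.
After the change:
Total capital V = 94 + 147 = 241.
Equity: weight = 94/241 = 0.3900; cost = 7.2%.
Bank debt: weight = 147/241 = 0.6100; after-tax cost = 3.4% × (1 − 22%) = 2.6520%.
WACC = 0.3900 × 7.2000% + 0.6100 × 2.6520% = 4.4259%.
Change in WACC = 4.4259% − 4.7656% = -0.3397 pp.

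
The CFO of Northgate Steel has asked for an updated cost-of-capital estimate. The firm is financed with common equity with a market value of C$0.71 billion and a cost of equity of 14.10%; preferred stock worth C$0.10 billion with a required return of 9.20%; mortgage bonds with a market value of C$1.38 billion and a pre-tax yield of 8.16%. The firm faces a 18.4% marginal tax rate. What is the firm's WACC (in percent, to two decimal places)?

9.19%

Total capital V = 0.71 + 0.1 + 1.38 = 2.19.
Equity: weight = 0.71/2.19 = 0.3242; cost = 14.1%.
Preferred: weight = 0.1/2.19 = 0.0457; cost = 9.2%.
Mortgage bonds: weight = 1.38/2.19 = 0.6301; after-tax cost = 8.16% × (1 − 18.4%) = 6.6586%.
WACC = 0.3242 × 14.1000% + 0.0457 × 9.2000% + 0.6301 × 6.6586% = 9.1871%.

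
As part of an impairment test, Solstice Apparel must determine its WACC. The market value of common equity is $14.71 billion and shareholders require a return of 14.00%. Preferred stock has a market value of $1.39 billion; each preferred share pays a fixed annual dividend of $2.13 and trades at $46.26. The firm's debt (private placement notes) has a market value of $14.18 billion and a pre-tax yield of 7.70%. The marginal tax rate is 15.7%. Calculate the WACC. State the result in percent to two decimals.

Cost of preferred: Rp = 2.13 / 46.26 = 4.6044%.
Total capital V = 14.71 + 1.39 + 14.18 = 30.28.
Equity: weight = 14.71/30.28 = 0.4858; cost = 14%.
Preferred: weight = 1.39/30.28 = 0.0459; cost = 4.6044%.
Private placement notes: weight = 14.18/30.28 = 0.4683; after-tax cost = 7.7% × (1 − 15.7%) = 6.4911%.
WACC = 0.4858 × 14.0000% + 0.0459 × 4.6044% + 0.4683 × 6.4911% = 10.0523%.

10.05%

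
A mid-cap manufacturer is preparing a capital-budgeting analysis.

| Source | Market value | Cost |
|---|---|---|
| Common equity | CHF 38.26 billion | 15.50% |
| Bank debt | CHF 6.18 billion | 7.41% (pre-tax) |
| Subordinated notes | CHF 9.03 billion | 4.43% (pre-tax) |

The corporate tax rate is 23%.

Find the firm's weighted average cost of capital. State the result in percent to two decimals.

Total capital V = 38.26 + 6.18 + 9.03 = 53.47.
Equity: weight = 38.26/53.47 = 0.7155; cost = 15.5%.
Bank debt: weight = 6.18/53.47 = 0.1156; after-tax cost = 7.41% × (1 − 23%) = 5.7057%.
Subordinated notes: weight = 9.03/53.47 = 0.1689; after-tax cost = 4.43% × (1 − 23%) = 3.4111%.
WACC = 0.7155 × 15.5000% + 0.1156 × 5.7057% + 0.1689 × 3.4111% = 12.3264%.

12.33%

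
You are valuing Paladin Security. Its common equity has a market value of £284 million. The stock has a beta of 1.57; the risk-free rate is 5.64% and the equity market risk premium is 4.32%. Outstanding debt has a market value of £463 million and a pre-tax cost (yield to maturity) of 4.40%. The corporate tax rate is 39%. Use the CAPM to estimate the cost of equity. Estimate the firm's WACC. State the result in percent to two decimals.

Cost of equity via CAPM: Re = 5.64% + 1.57 × 4.32% = 12.4224%.
Total capital V = 284 + 463 = 747.
Equity: weight = 284/747 = 0.3802; cost = 12.4224%.
Debt: weight = 463/747 = 0.6198; after-tax cost = 4.4% × (1 − 39%) = 2.6840%.
WACC = 0.3802 × 12.4224% + 0.6198 × 2.6840% = 6.3864%.

6.39%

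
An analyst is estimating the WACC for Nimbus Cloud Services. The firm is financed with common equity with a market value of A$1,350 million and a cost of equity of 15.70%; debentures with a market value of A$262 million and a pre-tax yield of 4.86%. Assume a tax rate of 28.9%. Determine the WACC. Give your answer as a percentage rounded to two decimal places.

Total capital V = 1350 + 262 = 1612.
Equity: weight = 1350/1612 = 0.8375; cost = 15.7%.
Debentures: weight = 262/1612 = 0.1625; after-tax cost = 4.86% × (1 − 28.9%) = 3.4555%.
WACC = 0.8375 × 15.7000% + 0.1625 × 3.4555% = 13.7099%.

13.71%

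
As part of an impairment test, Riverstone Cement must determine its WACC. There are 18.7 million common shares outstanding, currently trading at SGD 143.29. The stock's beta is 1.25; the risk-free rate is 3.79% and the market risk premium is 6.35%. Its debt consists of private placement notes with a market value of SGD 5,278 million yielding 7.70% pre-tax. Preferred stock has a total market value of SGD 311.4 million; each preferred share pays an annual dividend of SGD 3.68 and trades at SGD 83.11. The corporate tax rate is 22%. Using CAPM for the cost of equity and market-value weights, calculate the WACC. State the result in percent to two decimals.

7.80%

Cost of equity via CAPM: Re = 3.79% + 1.25 × 6.35% = 11.7275%.
Cost of preferred: Rp = 3.68 / 83.11 = 4.4279%.
Market value of equity E = 143.29 × 18.7m = 2679.523m.
Total capital V = 2679.523 + 311.4 + 5278 = 8268.923.
Equity: weight = 2679.523/8268.923 = 0.3240; cost = 11.7275%.
Preferred: weight = 311.4/8268.923 = 0.0377; cost = 4.4279%.
Private placement notes: weight = 5278/8268.923 = 0.6383; after-tax cost = 7.7% × (1 − 22%) = 6.0060%.
WACC = 0.3240 × 11.7275% + 0.0377 × 4.4279% + 0.6383 × 6.0060% = 7.8006%.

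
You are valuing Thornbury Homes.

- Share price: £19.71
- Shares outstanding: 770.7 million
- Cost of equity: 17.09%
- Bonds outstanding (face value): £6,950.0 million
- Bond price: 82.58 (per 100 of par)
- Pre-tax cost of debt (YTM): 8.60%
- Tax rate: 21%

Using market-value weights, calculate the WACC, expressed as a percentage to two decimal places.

14.27%

Market value of equity E = 19.71 × 770.7m = 15190.497m. Market value of debt D = 6950m × 82.58/100 = 5739.31m.
Total capital V = 15190.497 + 5739.31 = 20929.807.
Equity: weight = 15190.497/20929.807 = 0.7258; cost = 17.09%.
Bonds outstanding: weight = 5739.31/20929.807 = 0.2742; after-tax cost = 8.6% × (1 − 21%) = 6.7940%.
WACC = 0.7258 × 17.0900% + 0.2742 × 6.7940% = 14.2667%.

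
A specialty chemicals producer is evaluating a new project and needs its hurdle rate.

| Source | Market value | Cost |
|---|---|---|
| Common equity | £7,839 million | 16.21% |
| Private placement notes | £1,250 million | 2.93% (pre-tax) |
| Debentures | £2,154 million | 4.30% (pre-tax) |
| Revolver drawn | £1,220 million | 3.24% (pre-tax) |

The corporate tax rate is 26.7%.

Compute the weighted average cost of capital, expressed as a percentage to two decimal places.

11.19%

Total capital V = 7839 + 1250 + 2154 + 1220 = 12463.
Equity: weight = 7839/12463 = 0.6290; cost = 16.21%.
Private placement notes: weight = 1250/12463 = 0.1003; after-tax cost = 2.93% × (1 − 26.7%) = 2.1477%.
Debentures: weight = 2154/12463 = 0.1728; after-tax cost = 4.3% × (1 − 26.7%) = 3.1519%.
Revolver drawn: weight = 1220/12463 = 0.0979; after-tax cost = 3.24% × (1 − 26.7%) = 2.3749%.
WACC = 0.6290 × 16.2100% + 0.1003 × 2.1477% + 0.1728 × 3.1519% + 0.0979 × 2.3749% = 11.1884%.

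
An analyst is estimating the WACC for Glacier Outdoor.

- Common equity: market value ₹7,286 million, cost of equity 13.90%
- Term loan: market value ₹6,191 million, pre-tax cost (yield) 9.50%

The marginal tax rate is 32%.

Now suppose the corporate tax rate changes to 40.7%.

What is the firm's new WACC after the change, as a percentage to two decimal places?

10.10%

After the change:
Total capital V = 7286 + 6191 = 13477.
Equity: weight = 7286/13477 = 0.5406; cost = 13.9%.
Term loan: weight = 6191/13477 = 0.4594; after-tax cost = 9.5% × (1 − 40.7%) = 5.6335%.
WACC = 0.5406 × 13.9000% + 0.4594 × 5.6335% = 10.1026%.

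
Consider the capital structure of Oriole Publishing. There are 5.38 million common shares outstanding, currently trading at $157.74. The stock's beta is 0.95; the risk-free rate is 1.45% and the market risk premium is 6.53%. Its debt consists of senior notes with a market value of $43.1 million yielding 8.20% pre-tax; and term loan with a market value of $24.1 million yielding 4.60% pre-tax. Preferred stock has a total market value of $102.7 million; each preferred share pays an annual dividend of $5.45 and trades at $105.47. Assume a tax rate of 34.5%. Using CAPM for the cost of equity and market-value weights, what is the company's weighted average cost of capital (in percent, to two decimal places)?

Cost of equity via CAPM: Re = 1.45% + 0.95 × 6.53% = 7.6535%.
Cost of preferred: Rp = 5.45 / 105.47 = 5.1673%.
Market value of equity E = 157.74 × 5.38m = 848.6412m.
Total capital V = 848.6412 + 102.7 + 43.1 + 24.1 = 1018.5412.
Equity: weight = 848.6412/1018.5412 = 0.8332; cost = 7.6535%.
Preferred: weight = 102.7/1018.5412 = 0.1008; cost = 5.1673%.
Senior notes: weight = 43.1/1018.5412 = 0.0423; after-tax cost = 8.2% × (1 − 34.5%) = 5.3710%.
Term loan: weight = 24.1/1018.5412 = 0.0237; after-tax cost = 4.6% × (1 − 34.5%) = 3.0130%.
WACC = 0.8332 × 7.6535% + 0.1008 × 5.1673% + 0.0423 × 5.3710% + 0.0237 × 3.0130% = 7.1964%.

7.20%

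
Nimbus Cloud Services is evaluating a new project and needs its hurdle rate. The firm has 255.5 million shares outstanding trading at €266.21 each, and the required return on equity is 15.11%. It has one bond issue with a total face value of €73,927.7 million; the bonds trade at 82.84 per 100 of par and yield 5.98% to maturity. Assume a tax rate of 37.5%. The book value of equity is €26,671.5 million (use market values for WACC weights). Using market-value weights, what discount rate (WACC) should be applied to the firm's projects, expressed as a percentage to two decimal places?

Market value of equity E = 266.21 × 255.5m = 68016.655m. Market value of debt D = 73927.7m × 82.84/100 = 61241.70668m.
Total capital V = 68016.655 + 61241.70668 = 129258.36168.
Equity: weight = 68016.655/129258.36168 = 0.5262; cost = 15.11%.
Bonds outstanding: weight = 61241.70668/129258.36168 = 0.4738; after-tax cost = 5.98% × (1 − 37.5%) = 3.7375%.
WACC = 0.5262 × 15.1100% + 0.4738 × 3.7375% = 9.7218%.

9.72%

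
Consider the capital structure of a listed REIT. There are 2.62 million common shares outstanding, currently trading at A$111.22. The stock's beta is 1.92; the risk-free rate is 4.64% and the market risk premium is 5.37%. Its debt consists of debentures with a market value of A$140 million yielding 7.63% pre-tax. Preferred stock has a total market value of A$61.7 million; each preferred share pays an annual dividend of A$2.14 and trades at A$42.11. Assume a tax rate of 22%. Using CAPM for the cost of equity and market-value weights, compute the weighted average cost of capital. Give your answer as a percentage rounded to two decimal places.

Cost of equity via CAPM: Re = 4.64% + 1.92 × 5.37% = 14.9504%.
Cost of preferred: Rp = 2.14 / 42.11 = 5.0819%.
Market value of equity E = 111.22 × 2.62m = 291.3964m.
Total capital V = 291.3964 + 61.7 + 140 = 493.0964.
Equity: weight = 291.3964/493.0964 = 0.5910; cost = 14.9504%.
Preferred: weight = 61.7/493.0964 = 0.1251; cost = 5.0819%.
Debentures: weight = 140/493.0964 = 0.2839; after-tax cost = 7.63% × (1 − 22%) = 5.9514%.
WACC = 0.5910 × 14.9504% + 0.1251 × 5.0819% + 0.2839 × 5.9514% = 11.1606%.

11.16%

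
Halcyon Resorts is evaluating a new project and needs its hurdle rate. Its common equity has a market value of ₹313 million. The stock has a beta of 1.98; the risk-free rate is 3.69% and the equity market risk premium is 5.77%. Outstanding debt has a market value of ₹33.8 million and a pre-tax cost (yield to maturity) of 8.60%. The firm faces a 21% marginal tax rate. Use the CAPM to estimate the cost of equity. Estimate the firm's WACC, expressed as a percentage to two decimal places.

14.30%

Cost of equity via CAPM: Re = 3.69% + 1.98 × 5.77% = 15.1146%.
Total capital V = 313 + 33.8 = 346.8.
Equity: weight = 313/346.8 = 0.9025; cost = 15.1146%.
Debt: weight = 33.8/346.8 = 0.0975; after-tax cost = 8.6% × (1 − 21%) = 6.7940%.
WACC = 0.9025 × 15.1146% + 0.0975 × 6.7940% = 14.3037%.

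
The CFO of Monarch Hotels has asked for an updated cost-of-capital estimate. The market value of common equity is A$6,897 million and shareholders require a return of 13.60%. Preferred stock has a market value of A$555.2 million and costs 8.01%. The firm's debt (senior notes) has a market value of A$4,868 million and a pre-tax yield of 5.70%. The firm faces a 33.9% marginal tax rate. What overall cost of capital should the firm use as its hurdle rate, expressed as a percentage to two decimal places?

Total capital V = 6897 + 555.2 + 4868 = 12320.2.
Equity: weight = 6897/12320.2 = 0.5598; cost = 13.6%.
Preferred: weight = 555.2/12320.2 = 0.0451; cost = 8.01%.
Senior notes: weight = 4868/12320.2 = 0.3951; after-tax cost = 5.7% × (1 − 33.9%) = 3.7677%.
WACC = 0.5598 × 13.6000% + 0.0451 × 8.0100% + 0.3951 × 3.7677% = 9.4631%.

9.46%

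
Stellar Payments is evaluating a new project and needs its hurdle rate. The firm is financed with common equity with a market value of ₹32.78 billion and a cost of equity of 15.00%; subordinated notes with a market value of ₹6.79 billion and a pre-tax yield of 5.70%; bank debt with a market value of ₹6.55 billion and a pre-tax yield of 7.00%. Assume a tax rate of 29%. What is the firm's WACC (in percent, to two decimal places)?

Total capital V = 32.78 + 6.79 + 6.55 = 46.12.
Equity: weight = 32.78/46.12 = 0.7108; cost = 15%.
Subordinated notes: weight = 6.79/46.12 = 0.1472; after-tax cost = 5.7% × (1 − 29%) = 4.0470%.
Bank debt: weight = 6.55/46.12 = 0.1420; after-tax cost = 7% × (1 − 29%) = 4.9700%.
WACC = 0.7108 × 15.0000% + 0.1472 × 4.0470% + 0.1420 × 4.9700% = 11.9630%.

11.96%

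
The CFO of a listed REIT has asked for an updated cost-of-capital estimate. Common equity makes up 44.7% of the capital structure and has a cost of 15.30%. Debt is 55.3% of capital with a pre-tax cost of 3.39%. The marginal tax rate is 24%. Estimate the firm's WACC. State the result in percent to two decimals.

8.26%

After-tax cost of debt = 3.39% × (1 − 24%) = 2.5764%.
WACC = 0.447 × 15.3000% + 0.553 × 2.5764% = 8.2638%.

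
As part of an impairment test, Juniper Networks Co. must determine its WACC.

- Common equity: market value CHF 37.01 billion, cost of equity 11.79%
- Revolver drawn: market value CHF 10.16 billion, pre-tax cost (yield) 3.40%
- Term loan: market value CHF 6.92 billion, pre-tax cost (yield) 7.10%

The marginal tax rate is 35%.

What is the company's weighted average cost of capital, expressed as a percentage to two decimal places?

Total capital V = 37.01 + 10.16 + 6.92 = 54.09.
Equity: weight = 37.01/54.09 = 0.6842; cost = 11.79%.
Revolver drawn: weight = 10.16/54.09 = 0.1878; after-tax cost = 3.4% × (1 − 35%) = 2.2100%.
Term loan: weight = 6.92/54.09 = 0.1279; after-tax cost = 7.1% × (1 − 35%) = 4.6150%.
WACC = 0.6842 × 11.7900% + 0.1878 × 2.2100% + 0.1279 × 4.6150% = 9.0726%.

9.07%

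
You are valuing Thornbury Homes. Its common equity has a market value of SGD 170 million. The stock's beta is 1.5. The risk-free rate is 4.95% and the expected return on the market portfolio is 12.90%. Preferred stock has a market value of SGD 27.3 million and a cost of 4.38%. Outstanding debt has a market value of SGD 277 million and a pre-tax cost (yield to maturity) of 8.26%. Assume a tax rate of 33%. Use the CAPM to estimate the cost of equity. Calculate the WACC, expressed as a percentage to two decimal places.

Market risk premium = 12.9% − 4.95% = 7.95%.
Cost of equity via CAPM: Re = 4.95% + 1.5 × 7.95% = 16.8750%.
Total capital V = 170 + 27.3 + 277 = 474.3.
Equity: weight = 170/474.3 = 0.3584; cost = 16.875%.
Preferred: weight = 27.3/474.3 = 0.0576; cost = 4.38%.
Debt: weight = 277/474.3 = 0.5840; after-tax cost = 8.26% × (1 − 33%) = 5.5342%.
WACC = 0.3584 × 16.8750% + 0.0576 × 4.3800% + 0.5840 × 5.5342% = 9.5326%.

9.53%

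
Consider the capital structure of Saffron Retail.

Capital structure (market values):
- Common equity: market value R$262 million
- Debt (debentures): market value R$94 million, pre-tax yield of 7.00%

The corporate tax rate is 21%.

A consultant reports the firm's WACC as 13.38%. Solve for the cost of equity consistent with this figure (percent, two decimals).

Total capital V = 262 + 94 = 356.
Equity weight = 262/356 = 0.7360.
Debentures weight = 94/356 = 0.2640.
Debt contribution = 0.2640 × 7% × (1 − 21%) = 1.4602%.
Required equity contribution = 13.38% − 1.4602% = 11.9198%.
Re = 11.9198% / 0.7360 = 16.1964%.

16.20%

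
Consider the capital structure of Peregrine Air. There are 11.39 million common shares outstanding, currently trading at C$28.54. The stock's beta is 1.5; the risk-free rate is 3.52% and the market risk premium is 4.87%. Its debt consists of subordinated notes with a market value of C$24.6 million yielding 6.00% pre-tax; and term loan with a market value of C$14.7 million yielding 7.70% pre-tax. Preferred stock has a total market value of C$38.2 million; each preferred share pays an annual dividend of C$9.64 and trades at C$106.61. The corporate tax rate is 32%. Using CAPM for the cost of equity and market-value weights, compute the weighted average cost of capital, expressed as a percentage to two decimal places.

Cost of equity via CAPM: Re = 3.52% + 1.5 × 4.87% = 10.8250%.
Cost of preferred: Rp = 9.64 / 106.61 = 9.0423%.
Market value of equity E = 28.54 × 11.39m = 325.0706m.
Total capital V = 325.0706 + 38.2 + 24.6 + 14.7 = 402.5706.
Equity: weight = 325.0706/402.5706 = 0.8075; cost = 10.825%.
Preferred: weight = 38.2/402.5706 = 0.0949; cost = 9.0423%.
Subordinated notes: weight = 24.6/402.5706 = 0.0611; after-tax cost = 6% × (1 − 32%) = 4.0800%.
Term loan: weight = 14.7/402.5706 = 0.0365; after-tax cost = 7.7% × (1 − 32%) = 5.2360%.
WACC = 0.8075 × 10.8250% + 0.0949 × 9.0423% + 0.0611 × 4.0800% + 0.0365 × 5.2360% = 10.0396%.

10.04%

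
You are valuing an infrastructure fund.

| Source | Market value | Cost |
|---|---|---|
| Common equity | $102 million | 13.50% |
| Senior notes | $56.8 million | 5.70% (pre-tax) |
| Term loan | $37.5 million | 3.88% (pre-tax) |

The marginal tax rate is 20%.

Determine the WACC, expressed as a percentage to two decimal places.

Total capital V = 102 + 56.8 + 37.5 = 196.3.
Equity: weight = 102/196.3 = 0.5196; cost = 13.5%.
Senior notes: weight = 56.8/196.3 = 0.2894; after-tax cost = 5.7% × (1 − 20%) = 4.5600%.
Term loan: weight = 37.5/196.3 = 0.1910; after-tax cost = 3.88% × (1 − 20%) = 3.1040%.
WACC = 0.5196 × 13.5000% + 0.2894 × 4.5600% + 0.1910 × 3.1040% = 8.9272%.

8.93%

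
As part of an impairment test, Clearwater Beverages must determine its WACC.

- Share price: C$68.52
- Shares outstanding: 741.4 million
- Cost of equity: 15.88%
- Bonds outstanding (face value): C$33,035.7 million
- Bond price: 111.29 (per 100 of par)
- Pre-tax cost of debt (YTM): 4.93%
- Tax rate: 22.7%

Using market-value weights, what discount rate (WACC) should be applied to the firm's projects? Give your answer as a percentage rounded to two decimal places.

10.81%

Market value of equity E = 68.52 × 741.4m = 50800.728m. Market value of debt D = 33035.7m × 111.29/100 = 36765.43053m.
Total capital V = 50800.728 + 36765.43053 = 87566.15853.
Equity: weight = 50800.728/87566.15853 = 0.5801; cost = 15.88%.
Bonds outstanding: weight = 36765.43053/87566.15853 = 0.4199; after-tax cost = 4.93% × (1 − 22.7%) = 3.8109%.
WACC = 0.5801 × 15.8800% + 0.4199 × 3.8109% = 10.8127%.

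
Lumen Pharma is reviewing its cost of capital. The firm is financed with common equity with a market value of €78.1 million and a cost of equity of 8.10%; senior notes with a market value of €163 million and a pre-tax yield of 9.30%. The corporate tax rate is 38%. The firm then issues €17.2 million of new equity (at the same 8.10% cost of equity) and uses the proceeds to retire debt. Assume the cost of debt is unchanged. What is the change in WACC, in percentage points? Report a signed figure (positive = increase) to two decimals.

+0.17 pp

Current WACC:
Total capital V = 78.1 + 163 = 241.1.
Equity: weight = 78.1/241.1 = 0.3239; cost = 8.1%.
Senior notes: weight = 163/241.1 = 0.6761; after-tax cost = 9.3% × (1 − 38%) = 5.7660%.
WACC = 0.3239 × 8.1000% + 0.6761 × 5.7660% = 6.5221%.
After the change:
Total capital V = 95.3 + 145.8 = 241.1.
Equity: weight = 95.3/241.1 = 0.3953; cost = 8.1%.
Senior notes: weight = 145.8/241.1 = 0.6047; after-tax cost = 9.3% × (1 − 38%) = 5.7660%.
WACC = 0.3953 × 8.1000% + 0.6047 × 5.7660% = 6.6886%.
Change in WACC = 6.6886% − 6.5221% = 0.1665 pp.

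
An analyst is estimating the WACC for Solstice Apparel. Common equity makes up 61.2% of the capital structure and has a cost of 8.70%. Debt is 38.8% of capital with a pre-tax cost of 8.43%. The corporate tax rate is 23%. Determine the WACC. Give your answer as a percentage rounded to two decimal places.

7.84%

After-tax cost of debt = 8.43% × (1 − 23%) = 6.4911%.
WACC = 0.612 × 8.7000% + 0.388 × 6.4911% = 7.8429%.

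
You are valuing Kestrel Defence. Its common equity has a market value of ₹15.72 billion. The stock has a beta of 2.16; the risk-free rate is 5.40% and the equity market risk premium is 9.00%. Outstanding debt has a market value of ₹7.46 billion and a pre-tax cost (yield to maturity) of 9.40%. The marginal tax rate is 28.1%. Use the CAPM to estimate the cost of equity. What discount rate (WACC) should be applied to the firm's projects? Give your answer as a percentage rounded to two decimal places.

19.02%

Cost of equity via CAPM: Re = 5.4% + 2.16 × 9.0% = 24.8400%.
Total capital V = 15.72 + 7.46 = 23.18.
Equity: weight = 15.72/23.18 = 0.6782; cost = 24.84%.
Debt: weight = 7.46/23.18 = 0.3218; after-tax cost = 9.4% × (1 − 28.1%) = 6.7586%.
WACC = 0.6782 × 24.8400% + 0.3218 × 6.7586% = 19.0209%.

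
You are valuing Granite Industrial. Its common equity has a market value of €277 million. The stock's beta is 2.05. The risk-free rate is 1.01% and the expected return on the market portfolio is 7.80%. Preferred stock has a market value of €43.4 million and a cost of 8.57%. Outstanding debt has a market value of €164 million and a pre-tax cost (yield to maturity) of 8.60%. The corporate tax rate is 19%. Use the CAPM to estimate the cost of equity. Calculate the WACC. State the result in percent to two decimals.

11.66%

Market risk premium = 7.8% − 1.01% = 6.79%.
Cost of equity via CAPM: Re = 1.01% + 2.05 × 6.79% = 14.9295%.
Total capital V = 277 + 43.4 + 164 = 484.4.
Equity: weight = 277/484.4 = 0.5718; cost = 14.9295%.
Preferred: weight = 43.4/484.4 = 0.0896; cost = 8.57%.
Debt: weight = 164/484.4 = 0.3386; after-tax cost = 8.6% × (1 − 19%) = 6.9660%.
WACC = 0.5718 × 14.9295% + 0.0896 × 8.5700% + 0.3386 × 6.9660% = 11.6636%.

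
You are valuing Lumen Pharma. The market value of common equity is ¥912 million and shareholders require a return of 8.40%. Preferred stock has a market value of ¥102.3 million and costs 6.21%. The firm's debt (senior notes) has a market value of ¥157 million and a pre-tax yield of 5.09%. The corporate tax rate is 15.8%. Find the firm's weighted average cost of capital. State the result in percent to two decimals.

Total capital V = 912 + 102.3 + 157 = 1171.3.
Equity: weight = 912/1171.3 = 0.7786; cost = 8.4%.
Preferred: weight = 102.3/1171.3 = 0.0873; cost = 6.21%.
Senior notes: weight = 157/1171.3 = 0.1340; after-tax cost = 5.09% × (1 − 15.8%) = 4.2858%.
WACC = 0.7786 × 8.4000% + 0.0873 × 6.2100% + 0.1340 × 4.2858% = 7.6573%.

7.66%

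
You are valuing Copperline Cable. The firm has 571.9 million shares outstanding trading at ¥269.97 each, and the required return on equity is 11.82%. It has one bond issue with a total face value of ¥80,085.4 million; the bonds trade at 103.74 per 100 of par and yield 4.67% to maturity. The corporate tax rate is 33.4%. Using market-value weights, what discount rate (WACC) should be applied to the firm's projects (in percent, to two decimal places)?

Market value of equity E = 269.97 × 571.9m = 154395.843m. Market value of debt D = 80085.4m × 103.74/100 = 83080.59396m.
Total capital V = 154395.843 + 83080.59396 = 237476.43696.
Equity: weight = 154395.843/237476.43696 = 0.6502; cost = 11.82%.
Bonds outstanding: weight = 83080.59396/237476.43696 = 0.3498; after-tax cost = 4.67% × (1 − 33.4%) = 3.1102%.
WACC = 0.6502 × 11.8200% + 0.3498 × 3.1102% = 8.7729%.

8.77%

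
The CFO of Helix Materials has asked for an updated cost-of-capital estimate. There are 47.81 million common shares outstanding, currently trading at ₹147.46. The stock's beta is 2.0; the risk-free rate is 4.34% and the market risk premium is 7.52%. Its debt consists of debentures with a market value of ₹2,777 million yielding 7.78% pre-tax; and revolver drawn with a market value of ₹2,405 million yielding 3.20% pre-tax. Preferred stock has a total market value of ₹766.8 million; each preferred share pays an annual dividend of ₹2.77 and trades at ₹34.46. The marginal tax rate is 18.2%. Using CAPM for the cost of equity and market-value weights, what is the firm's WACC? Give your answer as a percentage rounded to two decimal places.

Cost of equity via CAPM: Re = 4.34% + 2.0 × 7.52% = 19.3800%.
Cost of preferred: Rp = 2.77 / 34.46 = 8.0383%.
Market value of equity E = 147.46 × 47.81m = 7050.0626m.
Total capital V = 7050.0626 + 766.8 + 2777 + 2405 = 12998.8626.
Equity: weight = 7050.0626/12998.8626 = 0.5424; cost = 19.38%.
Preferred: weight = 766.8/12998.8626 = 0.0590; cost = 8.0383%.
Debentures: weight = 2777/12998.8626 = 0.2136; after-tax cost = 7.78% × (1 − 18.2%) = 6.3640%.
Revolver drawn: weight = 2405/12998.8626 = 0.1850; after-tax cost = 3.2% × (1 − 18.2%) = 2.6176%.
WACC = 0.5424 × 19.3800% + 0.0590 × 8.0383% + 0.2136 × 6.3640% + 0.1850 × 2.6176% = 12.8290%.

12.83%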